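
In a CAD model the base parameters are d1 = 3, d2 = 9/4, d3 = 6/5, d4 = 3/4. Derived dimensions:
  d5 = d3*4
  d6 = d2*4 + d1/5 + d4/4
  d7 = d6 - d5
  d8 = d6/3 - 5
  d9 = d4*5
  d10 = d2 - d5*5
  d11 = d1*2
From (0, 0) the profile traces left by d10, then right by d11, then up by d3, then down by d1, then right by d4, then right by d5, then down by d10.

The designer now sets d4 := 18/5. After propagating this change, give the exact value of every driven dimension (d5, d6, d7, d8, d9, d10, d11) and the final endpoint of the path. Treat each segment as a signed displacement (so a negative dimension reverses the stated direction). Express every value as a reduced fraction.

Apply edit: d4 := 18/5
  d5 = d3*4 = 24/5
  d6 = d2*4 + d1/5 + d4/4 = 21/2
  d7 = d6 - d5 = 57/10
  d8 = d6/3 - 5 = -3/2
  d9 = d4*5 = 18
  d10 = d2 - d5*5 = -87/4
  d11 = d1*2 = 6
Walk from origin (0, 0):
  seg 1: left by d10 = -87/4 → (87/4, 0)
  seg 2: right by d11 = 6 → (111/4, 0)
  seg 3: up by d3 = 6/5 → (111/4, 6/5)
  seg 4: down by d1 = 3 → (111/4, -9/5)
  seg 5: right by d4 = 18/5 → (627/20, -9/5)
  seg 6: right by d5 = 24/5 → (723/20, -9/5)
  seg 7: down by d10 = -87/4 → (723/20, 399/20)

d5 = 24/5
d6 = 21/2
d7 = 57/10
d8 = -3/2
d9 = 18
d10 = -87/4
d11 = 6
endpoint = (723/20, 399/20)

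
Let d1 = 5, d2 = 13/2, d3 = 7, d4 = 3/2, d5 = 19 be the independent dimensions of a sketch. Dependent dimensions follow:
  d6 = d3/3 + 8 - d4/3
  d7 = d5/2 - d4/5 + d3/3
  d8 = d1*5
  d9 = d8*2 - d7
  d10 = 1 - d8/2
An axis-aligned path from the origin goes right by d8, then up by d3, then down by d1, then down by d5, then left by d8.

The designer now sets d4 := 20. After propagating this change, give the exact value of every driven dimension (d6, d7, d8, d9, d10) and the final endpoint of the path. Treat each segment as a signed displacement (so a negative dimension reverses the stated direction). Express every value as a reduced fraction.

Apply edit: d4 := 20
  d6 = d3/3 + 8 - d4/3 = 11/3
  d7 = d5/2 - d4/5 + d3/3 = 47/6
  d8 = d1*5 = 25
  d9 = d8*2 - d7 = 253/6
  d10 = 1 - d8/2 = -23/2
Walk from origin (0, 0):
  seg 1: right by d8 = 25 → (25, 0)
  seg 2: up by d3 = 7 → (25, 7)
  seg 3: down by d1 = 5 → (25, 2)
  seg 4: down by d5 = 19 → (25, -17)
  seg 5: left by d8 = 25 → (0, -17)

d6 = 11/3
d7 = 47/6
d8 = 25
d9 = 253/6
d10 = -23/2
endpoint = (0, -17)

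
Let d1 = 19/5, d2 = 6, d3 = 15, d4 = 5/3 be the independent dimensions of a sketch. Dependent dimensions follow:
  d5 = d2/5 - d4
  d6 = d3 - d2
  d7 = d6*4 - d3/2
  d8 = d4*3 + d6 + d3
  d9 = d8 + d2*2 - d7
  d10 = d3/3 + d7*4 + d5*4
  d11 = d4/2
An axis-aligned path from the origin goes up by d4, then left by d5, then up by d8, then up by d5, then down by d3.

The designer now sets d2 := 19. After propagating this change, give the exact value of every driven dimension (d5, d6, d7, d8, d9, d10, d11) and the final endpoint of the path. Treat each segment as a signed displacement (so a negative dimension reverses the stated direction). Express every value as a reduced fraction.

d5 = 32/15
d6 = -4
d7 = -47/2
d8 = 16
d9 = 155/2
d10 = -1207/15
d11 = 5/6
endpoint = (-32/15, 24/5)

Apply edit: d2 := 19
  d5 = d2/5 - d4 = 32/15
  d6 = d3 - d2 = -4
  d7 = d6*4 - d3/2 = -47/2
  d8 = d4*3 + d6 + d3 = 16
  d9 = d8 + d2*2 - d7 = 155/2
  d10 = d3/3 + d7*4 + d5*4 = -1207/15
  d11 = d4/2 = 5/6
Walk from origin (0, 0):
  seg 1: up by d4 = 5/3 → (0, 5/3)
  seg 2: left by d5 = 32/15 → (-32/15, 5/3)
  seg 3: up by d8 = 16 → (-32/15, 53/3)
  seg 4: up by d5 = 32/15 → (-32/15, 99/5)
  seg 5: down by d3 = 15 → (-32/15, 24/5)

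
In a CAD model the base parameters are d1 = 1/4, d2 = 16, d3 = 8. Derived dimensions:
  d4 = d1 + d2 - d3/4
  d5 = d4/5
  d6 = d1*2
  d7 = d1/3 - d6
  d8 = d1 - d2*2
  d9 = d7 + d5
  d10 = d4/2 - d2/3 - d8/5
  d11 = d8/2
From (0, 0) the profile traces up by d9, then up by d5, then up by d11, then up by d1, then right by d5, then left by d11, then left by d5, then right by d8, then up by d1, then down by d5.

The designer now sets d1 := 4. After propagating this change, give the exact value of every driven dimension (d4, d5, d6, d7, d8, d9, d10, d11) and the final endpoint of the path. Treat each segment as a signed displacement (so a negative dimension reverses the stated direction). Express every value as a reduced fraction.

Apply edit: d1 := 4
  d4 = d1 + d2 - d3/4 = 18
  d5 = d4/5 = 18/5
  d6 = d1*2 = 8
  d7 = d1/3 - d6 = -20/3
  d8 = d1 - d2*2 = -28
  d9 = d7 + d5 = -46/15
  d10 = d4/2 - d2/3 - d8/5 = 139/15
  d11 = d8/2 = -14
Walk from origin (0, 0):
  seg 1: up by d9 = -46/15 → (0, -46/15)
  seg 2: up by d5 = 18/5 → (0, 8/15)
  seg 3: up by d11 = -14 → (0, -202/15)
  seg 4: up by d1 = 4 → (0, -142/15)
  seg 5: right by d5 = 18/5 → (18/5, -142/15)
  seg 6: left by d11 = -14 → (88/5, -142/15)
  seg 7: left by d5 = 18/5 → (14, -142/15)
  seg 8: right by d8 = -28 → (-14, -142/15)
  seg 9: up by d1 = 4 → (-14, -82/15)
  seg 10: down by d5 = 18/5 → (-14, -136/15)

d4 = 18
d5 = 18/5
d6 = 8
d7 = -20/3
d8 = -28
d9 = -46/15
d10 = 139/15
d11 = -14
endpoint = (-14, -136/15)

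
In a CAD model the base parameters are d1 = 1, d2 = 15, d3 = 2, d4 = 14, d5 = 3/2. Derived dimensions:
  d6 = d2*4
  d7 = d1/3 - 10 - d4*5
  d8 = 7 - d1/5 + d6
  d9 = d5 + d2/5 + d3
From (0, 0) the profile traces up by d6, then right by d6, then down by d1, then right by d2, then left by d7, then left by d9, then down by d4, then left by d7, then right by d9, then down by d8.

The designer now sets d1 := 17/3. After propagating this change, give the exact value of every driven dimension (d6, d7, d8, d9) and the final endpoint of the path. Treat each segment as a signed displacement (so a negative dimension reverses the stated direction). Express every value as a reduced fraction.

Apply edit: d1 := 17/3
  d6 = d2*4 = 60
  d7 = d1/3 - 10 - d4*5 = -703/9
  d8 = 7 - d1/5 + d6 = 988/15
  d9 = d5 + d2/5 + d3 = 13/2
Walk from origin (0, 0):
  seg 1: up by d6 = 60 → (0, 60)
  seg 2: right by d6 = 60 → (60, 60)
  seg 3: down by d1 = 17/3 → (60, 163/3)
  seg 4: right by d2 = 15 → (75, 163/3)
  seg 5: left by d7 = -703/9 → (1378/9, 163/3)
  seg 6: left by d9 = 13/2 → (2639/18, 163/3)
  seg 7: down by d4 = 14 → (2639/18, 121/3)
  seg 8: left by d7 = -703/9 → (4045/18, 121/3)
  seg 9: right by d9 = 13/2 → (2081/9, 121/3)
  seg 10: down by d8 = 988/15 → (2081/9, -383/15)

d6 = 60
d7 = -703/9
d8 = 988/15
d9 = 13/2
endpoint = (2081/9, -383/15)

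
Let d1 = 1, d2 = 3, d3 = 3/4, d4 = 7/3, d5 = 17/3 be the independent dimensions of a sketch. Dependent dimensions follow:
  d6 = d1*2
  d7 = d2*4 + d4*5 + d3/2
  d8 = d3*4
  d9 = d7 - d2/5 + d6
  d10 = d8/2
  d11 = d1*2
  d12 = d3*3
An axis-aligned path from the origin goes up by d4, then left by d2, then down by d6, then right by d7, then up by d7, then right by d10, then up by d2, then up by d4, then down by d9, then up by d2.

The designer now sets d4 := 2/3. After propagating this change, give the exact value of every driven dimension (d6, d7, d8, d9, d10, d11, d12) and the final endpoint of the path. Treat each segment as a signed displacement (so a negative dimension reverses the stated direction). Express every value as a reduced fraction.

Apply edit: d4 := 2/3
  d6 = d1*2 = 2
  d7 = d2*4 + d4*5 + d3/2 = 377/24
  d8 = d3*4 = 3
  d9 = d7 - d2/5 + d6 = 2053/120
  d10 = d8/2 = 3/2
  d11 = d1*2 = 2
  d12 = d3*3 = 9/4
Walk from origin (0, 0):
  seg 1: up by d4 = 2/3 → (0, 2/3)
  seg 2: left by d2 = 3 → (-3, 2/3)
  seg 3: down by d6 = 2 → (-3, -4/3)
  seg 4: right by d7 = 377/24 → (305/24, -4/3)
  seg 5: up by d7 = 377/24 → (305/24, 115/8)
  seg 6: right by d10 = 3/2 → (341/24, 115/8)
  seg 7: up by d2 = 3 → (341/24, 139/8)
  seg 8: up by d4 = 2/3 → (341/24, 433/24)
  seg 9: down by d9 = 2053/120 → (341/24, 14/15)
  seg 10: up by d2 = 3 → (341/24, 59/15)

d6 = 2
d7 = 377/24
d8 = 3
d9 = 2053/120
d10 = 3/2
d11 = 2
d12 = 9/4
endpoint = (341/24, 59/15)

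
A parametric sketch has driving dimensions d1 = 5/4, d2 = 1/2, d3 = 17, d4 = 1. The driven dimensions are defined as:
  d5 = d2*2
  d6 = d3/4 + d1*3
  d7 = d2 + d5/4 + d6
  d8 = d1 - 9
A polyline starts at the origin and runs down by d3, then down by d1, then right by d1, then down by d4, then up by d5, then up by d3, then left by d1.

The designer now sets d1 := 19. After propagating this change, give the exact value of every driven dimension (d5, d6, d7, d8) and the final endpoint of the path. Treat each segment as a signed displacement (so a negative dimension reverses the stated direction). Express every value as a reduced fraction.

d5 = 1
d6 = 245/4
d7 = 62
d8 = 10
endpoint = (0, -19)

Apply edit: d1 := 19
  d5 = d2*2 = 1
  d6 = d3/4 + d1*3 = 245/4
  d7 = d2 + d5/4 + d6 = 62
  d8 = d1 - 9 = 10
Walk from origin (0, 0):
  seg 1: down by d3 = 17 → (0, -17)
  seg 2: down by d1 = 19 → (0, -36)
  seg 3: right by d1 = 19 → (19, -36)
  seg 4: down by d4 = 1 → (19, -37)
  seg 5: up by d5 = 1 → (19, -36)
  seg 6: up by d3 = 17 → (19, -19)
  seg 7: left by d1 = 19 → (0, -19)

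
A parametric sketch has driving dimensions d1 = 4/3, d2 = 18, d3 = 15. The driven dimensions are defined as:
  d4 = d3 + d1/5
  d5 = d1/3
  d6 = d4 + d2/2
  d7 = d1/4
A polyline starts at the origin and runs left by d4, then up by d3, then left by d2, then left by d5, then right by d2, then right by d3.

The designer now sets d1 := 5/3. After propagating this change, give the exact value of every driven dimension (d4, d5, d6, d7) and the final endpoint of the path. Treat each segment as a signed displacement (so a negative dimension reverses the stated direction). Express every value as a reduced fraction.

Apply edit: d1 := 5/3
  d4 = d3 + d1/5 = 46/3
  d5 = d1/3 = 5/9
  d6 = d4 + d2/2 = 73/3
  d7 = d1/4 = 5/12
Walk from origin (0, 0):
  seg 1: left by d4 = 46/3 → (-46/3, 0)
  seg 2: up by d3 = 15 → (-46/3, 15)
  seg 3: left by d2 = 18 → (-100/3, 15)
  seg 4: left by d5 = 5/9 → (-305/9, 15)
  seg 5: right by d2 = 18 → (-143/9, 15)
  seg 6: right by d3 = 15 → (-8/9, 15)

d4 = 46/3
d5 = 5/9
d6 = 73/3
d7 = 5/12
endpoint = (-8/9, 15)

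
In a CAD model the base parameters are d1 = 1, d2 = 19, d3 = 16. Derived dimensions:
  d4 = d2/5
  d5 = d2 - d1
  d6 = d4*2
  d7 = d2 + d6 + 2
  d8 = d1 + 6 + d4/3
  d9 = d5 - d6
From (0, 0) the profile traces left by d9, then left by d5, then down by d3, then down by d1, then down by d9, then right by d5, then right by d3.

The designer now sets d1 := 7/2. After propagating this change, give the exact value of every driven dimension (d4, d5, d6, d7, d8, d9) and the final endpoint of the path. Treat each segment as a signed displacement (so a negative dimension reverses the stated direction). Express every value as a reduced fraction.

Apply edit: d1 := 7/2
  d4 = d2/5 = 19/5
  d5 = d2 - d1 = 31/2
  d6 = d4*2 = 38/5
  d7 = d2 + d6 + 2 = 143/5
  d8 = d1 + 6 + d4/3 = 323/30
  d9 = d5 - d6 = 79/10
Walk from origin (0, 0):
  seg 1: left by d9 = 79/10 → (-79/10, 0)
  seg 2: left by d5 = 31/2 → (-117/5, 0)
  seg 3: down by d3 = 16 → (-117/5, -16)
  seg 4: down by d1 = 7/2 → (-117/5, -39/2)
  seg 5: down by d9 = 79/10 → (-117/5, -137/5)
  seg 6: right by d5 = 31/2 → (-79/10, -137/5)
  seg 7: right by d3 = 16 → (81/10, -137/5)

d4 = 19/5
d5 = 31/2
d6 = 38/5
d7 = 143/5
d8 = 323/30
d9 = 79/10
endpoint = (81/10, -137/5)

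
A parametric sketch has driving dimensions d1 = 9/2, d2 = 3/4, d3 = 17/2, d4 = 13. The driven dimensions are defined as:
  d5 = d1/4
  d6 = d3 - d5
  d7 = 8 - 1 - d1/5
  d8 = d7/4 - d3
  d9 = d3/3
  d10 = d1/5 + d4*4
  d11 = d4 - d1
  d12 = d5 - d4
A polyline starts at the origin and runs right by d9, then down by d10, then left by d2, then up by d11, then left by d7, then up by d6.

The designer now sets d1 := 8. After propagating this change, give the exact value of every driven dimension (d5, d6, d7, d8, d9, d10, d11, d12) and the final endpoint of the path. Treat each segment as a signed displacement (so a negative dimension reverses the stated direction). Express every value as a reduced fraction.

Apply edit: d1 := 8
  d5 = d1/4 = 2
  d6 = d3 - d5 = 13/2
  d7 = 8 - 1 - d1/5 = 27/5
  d8 = d7/4 - d3 = -143/20
  d9 = d3/3 = 17/6
  d10 = d1/5 + d4*4 = 268/5
  d11 = d4 - d1 = 5
  d12 = d5 - d4 = -11
Walk from origin (0, 0):
  seg 1: right by d9 = 17/6 → (17/6, 0)
  seg 2: down by d10 = 268/5 → (17/6, -268/5)
  seg 3: left by d2 = 3/4 → (25/12, -268/5)
  seg 4: up by d11 = 5 → (25/12, -243/5)
  seg 5: left by d7 = 27/5 → (-199/60, -243/5)
  seg 6: up by d6 = 13/2 → (-199/60, -421/10)

d5 = 2
d6 = 13/2
d7 = 27/5
d8 = -143/20
d9 = 17/6
d10 = 268/5
d11 = 5
d12 = -11
endpoint = (-199/60, -421/10)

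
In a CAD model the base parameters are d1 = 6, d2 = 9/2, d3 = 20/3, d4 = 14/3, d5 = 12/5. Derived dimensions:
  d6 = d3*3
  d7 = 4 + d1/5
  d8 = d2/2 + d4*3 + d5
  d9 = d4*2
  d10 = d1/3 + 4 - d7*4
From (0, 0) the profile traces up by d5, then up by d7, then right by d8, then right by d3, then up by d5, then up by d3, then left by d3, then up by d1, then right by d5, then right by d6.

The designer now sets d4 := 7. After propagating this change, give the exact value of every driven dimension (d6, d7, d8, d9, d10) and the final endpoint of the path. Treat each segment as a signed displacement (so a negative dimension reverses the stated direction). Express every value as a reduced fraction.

Apply edit: d4 := 7
  d6 = d3*3 = 20
  d7 = 4 + d1/5 = 26/5
  d8 = d2/2 + d4*3 + d5 = 513/20
  d9 = d4*2 = 14
  d10 = d1/3 + 4 - d7*4 = -74/5
Walk from origin (0, 0):
  seg 1: up by d5 = 12/5 → (0, 12/5)
  seg 2: up by d7 = 26/5 → (0, 38/5)
  seg 3: right by d8 = 513/20 → (513/20, 38/5)
  seg 4: right by d3 = 20/3 → (1939/60, 38/5)
  seg 5: up by d5 = 12/5 → (1939/60, 10)
  seg 6: up by d3 = 20/3 → (1939/60, 50/3)
  seg 7: left by d3 = 20/3 → (513/20, 50/3)
  seg 8: up by d1 = 6 → (513/20, 68/3)
  seg 9: right by d5 = 12/5 → (561/20, 68/3)
  seg 10: right by d6 = 20 → (961/20, 68/3)

d6 = 20
d7 = 26/5
d8 = 513/20
d9 = 14
d10 = -74/5
endpoint = (961/20, 68/3)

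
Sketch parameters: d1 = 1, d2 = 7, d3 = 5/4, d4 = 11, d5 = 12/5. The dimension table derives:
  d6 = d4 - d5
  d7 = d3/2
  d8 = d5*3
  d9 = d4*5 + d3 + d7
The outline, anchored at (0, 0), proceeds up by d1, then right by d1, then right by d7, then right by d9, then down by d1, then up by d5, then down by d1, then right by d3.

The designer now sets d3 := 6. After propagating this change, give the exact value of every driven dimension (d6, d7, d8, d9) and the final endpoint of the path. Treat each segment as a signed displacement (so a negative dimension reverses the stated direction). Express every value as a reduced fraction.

Apply edit: d3 := 6
  d6 = d4 - d5 = 43/5
  d7 = d3/2 = 3
  d8 = d5*3 = 36/5
  d9 = d4*5 + d3 + d7 = 64
Walk from origin (0, 0):
  seg 1: up by d1 = 1 → (0, 1)
  seg 2: right by d1 = 1 → (1, 1)
  seg 3: right by d7 = 3 → (4, 1)
  seg 4: right by d9 = 64 → (68, 1)
  seg 5: down by d1 = 1 → (68, 0)
  seg 6: up by d5 = 12/5 → (68, 12/5)
  seg 7: down by d1 = 1 → (68, 7/5)
  seg 8: right by d3 = 6 → (74, 7/5)

d6 = 43/5
d7 = 3
d8 = 36/5
d9 = 64
endpoint = (74, 7/5)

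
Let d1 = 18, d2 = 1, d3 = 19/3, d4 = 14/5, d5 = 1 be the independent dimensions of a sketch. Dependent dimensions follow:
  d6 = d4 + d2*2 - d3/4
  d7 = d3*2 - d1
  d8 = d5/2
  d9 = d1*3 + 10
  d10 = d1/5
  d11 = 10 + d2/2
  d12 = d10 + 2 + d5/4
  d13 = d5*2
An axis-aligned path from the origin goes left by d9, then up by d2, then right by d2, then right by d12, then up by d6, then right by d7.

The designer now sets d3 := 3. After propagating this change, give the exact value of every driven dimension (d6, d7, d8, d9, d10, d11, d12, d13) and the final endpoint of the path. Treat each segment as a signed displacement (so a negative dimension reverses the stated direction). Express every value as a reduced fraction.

d6 = 81/20
d7 = -12
d8 = 1/2
d9 = 64
d10 = 18/5
d11 = 21/2
d12 = 117/20
d13 = 2
endpoint = (-1383/20, 101/20)

Apply edit: d3 := 3
  d6 = d4 + d2*2 - d3/4 = 81/20
  d7 = d3*2 - d1 = -12
  d8 = d5/2 = 1/2
  d9 = d1*3 + 10 = 64
  d10 = d1/5 = 18/5
  d11 = 10 + d2/2 = 21/2
  d12 = d10 + 2 + d5/4 = 117/20
  d13 = d5*2 = 2
Walk from origin (0, 0):
  seg 1: left by d9 = 64 → (-64, 0)
  seg 2: up by d2 = 1 → (-64, 1)
  seg 3: right by d2 = 1 → (-63, 1)
  seg 4: right by d12 = 117/20 → (-1143/20, 1)
  seg 5: up by d6 = 81/20 → (-1143/20, 101/20)
  seg 6: right by d7 = -12 → (-1383/20, 101/20)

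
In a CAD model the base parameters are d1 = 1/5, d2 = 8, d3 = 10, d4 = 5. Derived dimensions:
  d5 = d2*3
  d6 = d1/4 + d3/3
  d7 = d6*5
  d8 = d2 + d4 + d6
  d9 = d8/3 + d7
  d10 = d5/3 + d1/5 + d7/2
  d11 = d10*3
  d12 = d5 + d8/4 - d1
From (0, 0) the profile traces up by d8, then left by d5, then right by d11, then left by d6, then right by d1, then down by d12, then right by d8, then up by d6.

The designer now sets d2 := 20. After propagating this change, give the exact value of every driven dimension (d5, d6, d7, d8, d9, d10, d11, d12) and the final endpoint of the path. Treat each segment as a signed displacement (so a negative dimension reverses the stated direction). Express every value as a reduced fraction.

d5 = 60
d6 = 203/60
d7 = 203/12
d8 = 1703/60
d9 = 1187/45
d10 = 17099/600
d11 = 17099/200
d12 = 3211/48
endpoint = (10139/200, -8431/240)

Apply edit: d2 := 20
  d5 = d2*3 = 60
  d6 = d1/4 + d3/3 = 203/60
  d7 = d6*5 = 203/12
  d8 = d2 + d4 + d6 = 1703/60
  d9 = d8/3 + d7 = 1187/45
  d10 = d5/3 + d1/5 + d7/2 = 17099/600
  d11 = d10*3 = 17099/200
  d12 = d5 + d8/4 - d1 = 3211/48
Walk from origin (0, 0):
  seg 1: up by d8 = 1703/60 → (0, 1703/60)
  seg 2: left by d5 = 60 → (-60, 1703/60)
  seg 3: right by d11 = 17099/200 → (5099/200, 1703/60)
  seg 4: left by d6 = 203/60 → (13267/600, 1703/60)
  seg 5: right by d1 = 1/5 → (13387/600, 1703/60)
  seg 6: down by d12 = 3211/48 → (13387/600, -3081/80)
  seg 7: right by d8 = 1703/60 → (10139/200, -3081/80)
  seg 8: up by d6 = 203/60 → (10139/200, -8431/240)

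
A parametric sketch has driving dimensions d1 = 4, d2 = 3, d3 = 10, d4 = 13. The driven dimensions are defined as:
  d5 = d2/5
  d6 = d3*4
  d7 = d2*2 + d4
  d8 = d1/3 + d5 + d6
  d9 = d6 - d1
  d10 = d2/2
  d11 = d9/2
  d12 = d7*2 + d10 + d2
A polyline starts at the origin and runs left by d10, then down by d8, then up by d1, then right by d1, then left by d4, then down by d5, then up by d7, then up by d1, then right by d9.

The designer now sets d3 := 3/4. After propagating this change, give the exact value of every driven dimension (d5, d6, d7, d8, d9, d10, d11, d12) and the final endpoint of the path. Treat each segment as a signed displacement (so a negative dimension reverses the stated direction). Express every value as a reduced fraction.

d5 = 3/5
d6 = 3
d7 = 19
d8 = 74/15
d9 = -1
d10 = 3/2
d11 = -1/2
d12 = 85/2
endpoint = (-23/2, 322/15)

Apply edit: d3 := 3/4
  d5 = d2/5 = 3/5
  d6 = d3*4 = 3
  d7 = d2*2 + d4 = 19
  d8 = d1/3 + d5 + d6 = 74/15
  d9 = d6 - d1 = -1
  d10 = d2/2 = 3/2
  d11 = d9/2 = -1/2
  d12 = d7*2 + d10 + d2 = 85/2
Walk from origin (0, 0):
  seg 1: left by d10 = 3/2 → (-3/2, 0)
  seg 2: down by d8 = 74/15 → (-3/2, -74/15)
  seg 3: up by d1 = 4 → (-3/2, -14/15)
  seg 4: right by d1 = 4 → (5/2, -14/15)
  seg 5: left by d4 = 13 → (-21/2, -14/15)
  seg 6: down by d5 = 3/5 → (-21/2, -23/15)
  seg 7: up by d7 = 19 → (-21/2, 262/15)
  seg 8: up by d1 = 4 → (-21/2, 322/15)
  seg 9: right by d9 = -1 → (-23/2, 322/15)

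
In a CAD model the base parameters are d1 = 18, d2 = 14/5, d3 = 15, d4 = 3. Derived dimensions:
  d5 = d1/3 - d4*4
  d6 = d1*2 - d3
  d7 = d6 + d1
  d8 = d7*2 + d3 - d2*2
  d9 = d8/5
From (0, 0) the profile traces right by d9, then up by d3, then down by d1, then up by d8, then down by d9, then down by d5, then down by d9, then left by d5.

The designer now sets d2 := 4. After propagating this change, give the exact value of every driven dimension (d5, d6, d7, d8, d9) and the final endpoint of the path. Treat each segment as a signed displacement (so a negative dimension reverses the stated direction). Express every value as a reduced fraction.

Apply edit: d2 := 4
  d5 = d1/3 - d4*4 = -6
  d6 = d1*2 - d3 = 21
  d7 = d6 + d1 = 39
  d8 = d7*2 + d3 - d2*2 = 85
  d9 = d8/5 = 17
Walk from origin (0, 0):
  seg 1: right by d9 = 17 → (17, 0)
  seg 2: up by d3 = 15 → (17, 15)
  seg 3: down by d1 = 18 → (17, -3)
  seg 4: up by d8 = 85 → (17, 82)
  seg 5: down by d9 = 17 → (17, 65)
  seg 6: down by d5 = -6 → (17, 71)
  seg 7: down by d9 = 17 → (17, 54)
  seg 8: left by d5 = -6 → (23, 54)

d5 = -6
d6 = 21
d7 = 39
d8 = 85
d9 = 17
endpoint = (23, 54)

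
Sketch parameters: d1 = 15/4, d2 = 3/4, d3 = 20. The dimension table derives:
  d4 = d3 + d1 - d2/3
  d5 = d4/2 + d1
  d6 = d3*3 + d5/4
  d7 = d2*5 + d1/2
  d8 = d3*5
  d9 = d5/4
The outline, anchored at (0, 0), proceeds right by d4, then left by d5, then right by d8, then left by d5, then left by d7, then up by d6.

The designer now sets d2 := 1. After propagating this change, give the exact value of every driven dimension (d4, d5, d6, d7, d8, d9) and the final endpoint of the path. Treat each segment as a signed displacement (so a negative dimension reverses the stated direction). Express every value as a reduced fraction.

d4 = 281/12
d5 = 371/24
d6 = 6131/96
d7 = 55/8
d8 = 100
d9 = 371/96
endpoint = (685/8, 6131/96)

Apply edit: d2 := 1
  d4 = d3 + d1 - d2/3 = 281/12
  d5 = d4/2 + d1 = 371/24
  d6 = d3*3 + d5/4 = 6131/96
  d7 = d2*5 + d1/2 = 55/8
  d8 = d3*5 = 100
  d9 = d5/4 = 371/96
Walk from origin (0, 0):
  seg 1: right by d4 = 281/12 → (281/12, 0)
  seg 2: left by d5 = 371/24 → (191/24, 0)
  seg 3: right by d8 = 100 → (2591/24, 0)
  seg 4: left by d5 = 371/24 → (185/2, 0)
  seg 5: left by d7 = 55/8 → (685/8, 0)
  seg 6: up by d6 = 6131/96 → (685/8, 6131/96)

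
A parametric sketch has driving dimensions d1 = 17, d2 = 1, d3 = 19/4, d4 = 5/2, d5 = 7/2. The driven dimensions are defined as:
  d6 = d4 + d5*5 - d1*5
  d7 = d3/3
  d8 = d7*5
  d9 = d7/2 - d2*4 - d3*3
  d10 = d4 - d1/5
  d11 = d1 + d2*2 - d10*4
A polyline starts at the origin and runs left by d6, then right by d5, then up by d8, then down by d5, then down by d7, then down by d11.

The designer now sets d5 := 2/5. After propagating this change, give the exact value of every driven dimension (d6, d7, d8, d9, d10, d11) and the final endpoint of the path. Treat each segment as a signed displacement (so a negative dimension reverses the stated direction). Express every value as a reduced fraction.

d6 = -161/2
d7 = 19/12
d8 = 95/12
d9 = -419/24
d10 = -9/10
d11 = 113/5
endpoint = (809/10, -50/3)

Apply edit: d5 := 2/5
  d6 = d4 + d5*5 - d1*5 = -161/2
  d7 = d3/3 = 19/12
  d8 = d7*5 = 95/12
  d9 = d7/2 - d2*4 - d3*3 = -419/24
  d10 = d4 - d1/5 = -9/10
  d11 = d1 + d2*2 - d10*4 = 113/5
Walk from origin (0, 0):
  seg 1: left by d6 = -161/2 → (161/2, 0)
  seg 2: right by d5 = 2/5 → (809/10, 0)
  seg 3: up by d8 = 95/12 → (809/10, 95/12)
  seg 4: down by d5 = 2/5 → (809/10, 451/60)
  seg 5: down by d7 = 19/12 → (809/10, 89/15)
  seg 6: down by d11 = 113/5 → (809/10, -50/3)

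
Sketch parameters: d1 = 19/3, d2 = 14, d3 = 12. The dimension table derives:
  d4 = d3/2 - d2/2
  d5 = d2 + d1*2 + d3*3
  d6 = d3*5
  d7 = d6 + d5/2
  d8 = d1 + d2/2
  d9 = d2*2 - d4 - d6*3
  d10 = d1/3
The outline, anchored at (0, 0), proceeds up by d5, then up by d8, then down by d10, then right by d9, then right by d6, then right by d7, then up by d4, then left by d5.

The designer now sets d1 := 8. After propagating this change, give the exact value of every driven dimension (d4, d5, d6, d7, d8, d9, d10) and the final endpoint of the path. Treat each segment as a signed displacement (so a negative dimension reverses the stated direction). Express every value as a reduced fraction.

d4 = -1
d5 = 66
d6 = 60
d7 = 93
d8 = 15
d9 = -151
d10 = 8/3
endpoint = (-64, 232/3)

Apply edit: d1 := 8
  d4 = d3/2 - d2/2 = -1
  d5 = d2 + d1*2 + d3*3 = 66
  d6 = d3*5 = 60
  d7 = d6 + d5/2 = 93
  d8 = d1 + d2/2 = 15
  d9 = d2*2 - d4 - d6*3 = -151
  d10 = d1/3 = 8/3
Walk from origin (0, 0):
  seg 1: up by d5 = 66 → (0, 66)
  seg 2: up by d8 = 15 → (0, 81)
  seg 3: down by d10 = 8/3 → (0, 235/3)
  seg 4: right by d9 = -151 → (-151, 235/3)
  seg 5: right by d6 = 60 → (-91, 235/3)
  seg 6: right by d7 = 93 → (2, 235/3)
  seg 7: up by d4 = -1 → (2, 232/3)
  seg 8: left by d5 = 66 → (-64, 232/3)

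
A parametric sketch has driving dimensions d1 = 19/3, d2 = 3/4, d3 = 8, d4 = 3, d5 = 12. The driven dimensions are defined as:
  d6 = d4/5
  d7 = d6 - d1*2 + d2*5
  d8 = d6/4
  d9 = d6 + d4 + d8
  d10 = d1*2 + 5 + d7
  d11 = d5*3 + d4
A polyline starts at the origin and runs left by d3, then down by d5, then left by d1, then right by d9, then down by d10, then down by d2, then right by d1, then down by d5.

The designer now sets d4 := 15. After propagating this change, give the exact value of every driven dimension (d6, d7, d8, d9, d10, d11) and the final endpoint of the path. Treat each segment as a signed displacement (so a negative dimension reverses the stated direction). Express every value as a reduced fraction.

Apply edit: d4 := 15
  d6 = d4/5 = 3
  d7 = d6 - d1*2 + d2*5 = -71/12
  d8 = d6/4 = 3/4
  d9 = d6 + d4 + d8 = 75/4
  d10 = d1*2 + 5 + d7 = 47/4
  d11 = d5*3 + d4 = 51
Walk from origin (0, 0):
  seg 1: left by d3 = 8 → (-8, 0)
  seg 2: down by d5 = 12 → (-8, -12)
  seg 3: left by d1 = 19/3 → (-43/3, -12)
  seg 4: right by d9 = 75/4 → (53/12, -12)
  seg 5: down by d10 = 47/4 → (53/12, -95/4)
  seg 6: down by d2 = 3/4 → (53/12, -49/2)
  seg 7: right by d1 = 19/3 → (43/4, -49/2)
  seg 8: down by d5 = 12 → (43/4, -73/2)

d6 = 3
d7 = -71/12
d8 = 3/4
d9 = 75/4
d10 = 47/4
d11 = 51
endpoint = (43/4, -73/2)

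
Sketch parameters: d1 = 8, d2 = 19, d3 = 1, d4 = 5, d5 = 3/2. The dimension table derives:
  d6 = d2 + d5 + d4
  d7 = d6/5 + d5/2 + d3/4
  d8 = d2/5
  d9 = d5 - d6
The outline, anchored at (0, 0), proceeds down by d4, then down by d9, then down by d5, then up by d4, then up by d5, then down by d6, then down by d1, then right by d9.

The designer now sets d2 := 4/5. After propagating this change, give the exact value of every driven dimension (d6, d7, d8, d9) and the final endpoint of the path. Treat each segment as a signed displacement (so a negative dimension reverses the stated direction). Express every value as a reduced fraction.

Apply edit: d2 := 4/5
  d6 = d2 + d5 + d4 = 73/10
  d7 = d6/5 + d5/2 + d3/4 = 123/50
  d8 = d2/5 = 4/25
  d9 = d5 - d6 = -29/5
Walk from origin (0, 0):
  seg 1: down by d4 = 5 → (0, -5)
  seg 2: down by d9 = -29/5 → (0, 4/5)
  seg 3: down by d5 = 3/2 → (0, -7/10)
  seg 4: up by d4 = 5 → (0, 43/10)
  seg 5: up by d5 = 3/2 → (0, 29/5)
  seg 6: down by d6 = 73/10 → (0, -3/2)
  seg 7: down by d1 = 8 → (0, -19/2)
  seg 8: right by d9 = -29/5 → (-29/5, -19/2)

d6 = 73/10
d7 = 123/50
d8 = 4/25
d9 = -29/5
endpoint = (-29/5, -19/2)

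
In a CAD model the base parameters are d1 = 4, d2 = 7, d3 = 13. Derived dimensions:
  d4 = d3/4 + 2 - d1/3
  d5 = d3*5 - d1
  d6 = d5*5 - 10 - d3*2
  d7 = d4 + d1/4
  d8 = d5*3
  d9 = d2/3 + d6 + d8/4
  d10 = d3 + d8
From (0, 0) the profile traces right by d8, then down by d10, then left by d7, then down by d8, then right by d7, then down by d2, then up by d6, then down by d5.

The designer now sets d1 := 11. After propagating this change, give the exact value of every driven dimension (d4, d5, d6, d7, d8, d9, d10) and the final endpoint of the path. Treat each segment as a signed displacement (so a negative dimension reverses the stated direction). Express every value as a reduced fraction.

d4 = 19/12
d5 = 54
d6 = 234
d7 = 13/3
d8 = 162
d9 = 1661/6
d10 = 175
endpoint = (162, -164)

Apply edit: d1 := 11
  d4 = d3/4 + 2 - d1/3 = 19/12
  d5 = d3*5 - d1 = 54
  d6 = d5*5 - 10 - d3*2 = 234
  d7 = d4 + d1/4 = 13/3
  d8 = d5*3 = 162
  d9 = d2/3 + d6 + d8/4 = 1661/6
  d10 = d3 + d8 = 175
Walk from origin (0, 0):
  seg 1: right by d8 = 162 → (162, 0)
  seg 2: down by d10 = 175 → (162, -175)
  seg 3: left by d7 = 13/3 → (473/3, -175)
  seg 4: down by d8 = 162 → (473/3, -337)
  seg 5: right by d7 = 13/3 → (162, -337)
  seg 6: down by d2 = 7 → (162, -344)
  seg 7: up by d6 = 234 → (162, -110)
  seg 8: down by d5 = 54 → (162, -164)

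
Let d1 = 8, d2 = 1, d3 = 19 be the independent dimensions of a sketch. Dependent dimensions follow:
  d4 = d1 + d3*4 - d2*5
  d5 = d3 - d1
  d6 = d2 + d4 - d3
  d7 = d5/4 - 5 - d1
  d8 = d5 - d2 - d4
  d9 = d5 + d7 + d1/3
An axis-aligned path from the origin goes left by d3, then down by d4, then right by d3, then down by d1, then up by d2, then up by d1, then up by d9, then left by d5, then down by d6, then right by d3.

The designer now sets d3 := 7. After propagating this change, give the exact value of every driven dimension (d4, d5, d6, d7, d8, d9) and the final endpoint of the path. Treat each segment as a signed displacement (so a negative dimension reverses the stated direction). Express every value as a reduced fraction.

d4 = 31
d5 = -1
d6 = 25
d7 = -53/4
d8 = -33
d9 = -139/12
endpoint = (8, -799/12)

Apply edit: d3 := 7
  d4 = d1 + d3*4 - d2*5 = 31
  d5 = d3 - d1 = -1
  d6 = d2 + d4 - d3 = 25
  d7 = d5/4 - 5 - d1 = -53/4
  d8 = d5 - d2 - d4 = -33
  d9 = d5 + d7 + d1/3 = -139/12
Walk from origin (0, 0):
  seg 1: left by d3 = 7 → (-7, 0)
  seg 2: down by d4 = 31 → (-7, -31)
  seg 3: right by d3 = 7 → (0, -31)
  seg 4: down by d1 = 8 → (0, -39)
  seg 5: up by d2 = 1 → (0, -38)
  seg 6: up by d1 = 8 → (0, -30)
  seg 7: up by d9 = -139/12 → (0, -499/12)
  seg 8: left by d5 = -1 → (1, -499/12)
  seg 9: down by d6 = 25 → (1, -799/12)
  seg 10: right by d3 = 7 → (8, -799/12)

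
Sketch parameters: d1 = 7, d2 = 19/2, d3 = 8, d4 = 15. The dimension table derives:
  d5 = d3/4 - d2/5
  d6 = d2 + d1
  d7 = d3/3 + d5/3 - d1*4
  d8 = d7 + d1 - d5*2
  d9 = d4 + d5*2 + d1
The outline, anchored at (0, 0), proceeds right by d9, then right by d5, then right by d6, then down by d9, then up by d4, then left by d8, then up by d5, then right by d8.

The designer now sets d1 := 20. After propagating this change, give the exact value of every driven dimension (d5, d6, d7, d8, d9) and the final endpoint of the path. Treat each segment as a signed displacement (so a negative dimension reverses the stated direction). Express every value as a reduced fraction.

Apply edit: d1 := 20
  d5 = d3/4 - d2/5 = 1/10
  d6 = d2 + d1 = 59/2
  d7 = d3/3 + d5/3 - d1*4 = -773/10
  d8 = d7 + d1 - d5*2 = -115/2
  d9 = d4 + d5*2 + d1 = 176/5
Walk from origin (0, 0):
  seg 1: right by d9 = 176/5 → (176/5, 0)
  seg 2: right by d5 = 1/10 → (353/10, 0)
  seg 3: right by d6 = 59/2 → (324/5, 0)
  seg 4: down by d9 = 176/5 → (324/5, -176/5)
  seg 5: up by d4 = 15 → (324/5, -101/5)
  seg 6: left by d8 = -115/2 → (1223/10, -101/5)
  seg 7: up by d5 = 1/10 → (1223/10, -201/10)
  seg 8: right by d8 = -115/2 → (324/5, -201/10)

d5 = 1/10
d6 = 59/2
d7 = -773/10
d8 = -115/2
d9 = 176/5
endpoint = (324/5, -201/10)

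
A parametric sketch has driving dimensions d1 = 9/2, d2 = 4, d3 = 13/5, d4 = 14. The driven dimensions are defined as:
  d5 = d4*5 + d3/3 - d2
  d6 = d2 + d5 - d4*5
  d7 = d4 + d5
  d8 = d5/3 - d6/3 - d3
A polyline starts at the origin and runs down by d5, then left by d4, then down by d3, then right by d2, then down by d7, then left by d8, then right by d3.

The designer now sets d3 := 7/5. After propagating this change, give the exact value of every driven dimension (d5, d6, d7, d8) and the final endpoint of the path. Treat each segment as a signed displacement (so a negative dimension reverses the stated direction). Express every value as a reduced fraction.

Apply edit: d3 := 7/5
  d5 = d4*5 + d3/3 - d2 = 997/15
  d6 = d2 + d5 - d4*5 = 7/15
  d7 = d4 + d5 = 1207/15
  d8 = d5/3 - d6/3 - d3 = 103/5
Walk from origin (0, 0):
  seg 1: down by d5 = 997/15 → (0, -997/15)
  seg 2: left by d4 = 14 → (-14, -997/15)
  seg 3: down by d3 = 7/5 → (-14, -1018/15)
  seg 4: right by d2 = 4 → (-10, -1018/15)
  seg 5: down by d7 = 1207/15 → (-10, -445/3)
  seg 6: left by d8 = 103/5 → (-153/5, -445/3)
  seg 7: right by d3 = 7/5 → (-146/5, -445/3)

d5 = 997/15
d6 = 7/15
d7 = 1207/15
d8 = 103/5
endpoint = (-146/5, -445/3)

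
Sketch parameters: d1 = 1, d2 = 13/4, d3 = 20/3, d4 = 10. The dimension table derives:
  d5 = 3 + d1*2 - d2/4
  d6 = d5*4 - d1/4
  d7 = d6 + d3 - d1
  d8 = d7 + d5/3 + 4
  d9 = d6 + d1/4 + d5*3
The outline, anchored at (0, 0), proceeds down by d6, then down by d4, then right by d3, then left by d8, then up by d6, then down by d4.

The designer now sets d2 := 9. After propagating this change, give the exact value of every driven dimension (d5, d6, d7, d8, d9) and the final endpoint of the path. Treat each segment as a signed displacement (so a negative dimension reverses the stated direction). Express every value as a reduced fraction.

d5 = 11/4
d6 = 43/4
d7 = 197/12
d8 = 64/3
d9 = 77/4
endpoint = (-44/3, -20)

Apply edit: d2 := 9
  d5 = 3 + d1*2 - d2/4 = 11/4
  d6 = d5*4 - d1/4 = 43/4
  d7 = d6 + d3 - d1 = 197/12
  d8 = d7 + d5/3 + 4 = 64/3
  d9 = d6 + d1/4 + d5*3 = 77/4
Walk from origin (0, 0):
  seg 1: down by d6 = 43/4 → (0, -43/4)
  seg 2: down by d4 = 10 → (0, -83/4)
  seg 3: right by d3 = 20/3 → (20/3, -83/4)
  seg 4: left by d8 = 64/3 → (-44/3, -83/4)
  seg 5: up by d6 = 43/4 → (-44/3, -10)
  seg 6: down by d4 = 10 → (-44/3, -20)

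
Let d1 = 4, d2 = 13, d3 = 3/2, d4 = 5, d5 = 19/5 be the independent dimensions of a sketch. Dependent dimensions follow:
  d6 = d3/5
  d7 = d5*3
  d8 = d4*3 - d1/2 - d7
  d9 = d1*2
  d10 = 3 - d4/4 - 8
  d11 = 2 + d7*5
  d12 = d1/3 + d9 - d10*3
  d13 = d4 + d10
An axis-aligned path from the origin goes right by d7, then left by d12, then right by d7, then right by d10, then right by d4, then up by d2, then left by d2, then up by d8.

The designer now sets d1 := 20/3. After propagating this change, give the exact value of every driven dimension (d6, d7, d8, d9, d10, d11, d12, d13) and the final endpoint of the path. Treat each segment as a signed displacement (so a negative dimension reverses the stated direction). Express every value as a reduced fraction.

Apply edit: d1 := 20/3
  d6 = d3/5 = 3/10
  d7 = d5*3 = 57/5
  d8 = d4*3 - d1/2 - d7 = 4/15
  d9 = d1*2 = 40/3
  d10 = 3 - d4/4 - 8 = -25/4
  d11 = 2 + d7*5 = 59
  d12 = d1/3 + d9 - d10*3 = 1235/36
  d13 = d4 + d10 = -5/4
Walk from origin (0, 0):
  seg 1: right by d7 = 57/5 → (57/5, 0)
  seg 2: left by d12 = 1235/36 → (-4123/180, 0)
  seg 3: right by d7 = 57/5 → (-2071/180, 0)
  seg 4: right by d10 = -25/4 → (-799/45, 0)
  seg 5: right by d4 = 5 → (-574/45, 0)
  seg 6: up by d2 = 13 → (-574/45, 13)
  seg 7: left by d2 = 13 → (-1159/45, 13)
  seg 8: up by d8 = 4/15 → (-1159/45, 199/15)

d6 = 3/10
d7 = 57/5
d8 = 4/15
d9 = 40/3
d10 = -25/4
d11 = 59
d12 = 1235/36
d13 = -5/4
endpoint = (-1159/45, 199/15)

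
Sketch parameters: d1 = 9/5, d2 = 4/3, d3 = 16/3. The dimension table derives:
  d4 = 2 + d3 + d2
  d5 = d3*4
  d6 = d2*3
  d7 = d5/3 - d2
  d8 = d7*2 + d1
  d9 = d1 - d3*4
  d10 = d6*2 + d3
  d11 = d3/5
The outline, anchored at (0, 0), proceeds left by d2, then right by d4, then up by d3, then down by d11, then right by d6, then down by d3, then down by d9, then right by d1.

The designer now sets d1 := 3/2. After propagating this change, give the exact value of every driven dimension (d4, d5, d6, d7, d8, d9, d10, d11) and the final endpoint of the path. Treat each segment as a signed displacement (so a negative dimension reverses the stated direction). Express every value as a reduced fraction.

Apply edit: d1 := 3/2
  d4 = 2 + d3 + d2 = 26/3
  d5 = d3*4 = 64/3
  d6 = d2*3 = 4
  d7 = d5/3 - d2 = 52/9
  d8 = d7*2 + d1 = 235/18
  d9 = d1 - d3*4 = -119/6
  d10 = d6*2 + d3 = 40/3
  d11 = d3/5 = 16/15
Walk from origin (0, 0):
  seg 1: left by d2 = 4/3 → (-4/3, 0)
  seg 2: right by d4 = 26/3 → (22/3, 0)
  seg 3: up by d3 = 16/3 → (22/3, 16/3)
  seg 4: down by d11 = 16/15 → (22/3, 64/15)
  seg 5: right by d6 = 4 → (34/3, 64/15)
  seg 6: down by d3 = 16/3 → (34/3, -16/15)
  seg 7: down by d9 = -119/6 → (34/3, 563/30)
  seg 8: right by d1 = 3/2 → (77/6, 563/30)

d4 = 26/3
d5 = 64/3
d6 = 4
d7 = 52/9
d8 = 235/18
d9 = -119/6
d10 = 40/3
d11 = 16/15
endpoint = (77/6, 563/30)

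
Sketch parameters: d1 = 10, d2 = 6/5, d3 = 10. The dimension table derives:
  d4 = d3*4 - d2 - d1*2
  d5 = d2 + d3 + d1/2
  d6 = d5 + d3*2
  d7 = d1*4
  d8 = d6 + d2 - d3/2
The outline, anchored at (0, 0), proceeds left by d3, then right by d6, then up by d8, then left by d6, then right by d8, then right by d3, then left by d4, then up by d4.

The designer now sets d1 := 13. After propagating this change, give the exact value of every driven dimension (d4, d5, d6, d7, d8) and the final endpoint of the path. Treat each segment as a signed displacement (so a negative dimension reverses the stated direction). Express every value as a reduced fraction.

d4 = 64/5
d5 = 177/10
d6 = 377/10
d7 = 52
d8 = 339/10
endpoint = (211/10, 467/10)

Apply edit: d1 := 13
  d4 = d3*4 - d2 - d1*2 = 64/5
  d5 = d2 + d3 + d1/2 = 177/10
  d6 = d5 + d3*2 = 377/10
  d7 = d1*4 = 52
  d8 = d6 + d2 - d3/2 = 339/10
Walk from origin (0, 0):
  seg 1: left by d3 = 10 → (-10, 0)
  seg 2: right by d6 = 377/10 → (277/10, 0)
  seg 3: up by d8 = 339/10 → (277/10, 339/10)
  seg 4: left by d6 = 377/10 → (-10, 339/10)
  seg 5: right by d8 = 339/10 → (239/10, 339/10)
  seg 6: right by d3 = 10 → (339/10, 339/10)
  seg 7: left by d4 = 64/5 → (211/10, 339/10)
  seg 8: up by d4 = 64/5 → (211/10, 467/10)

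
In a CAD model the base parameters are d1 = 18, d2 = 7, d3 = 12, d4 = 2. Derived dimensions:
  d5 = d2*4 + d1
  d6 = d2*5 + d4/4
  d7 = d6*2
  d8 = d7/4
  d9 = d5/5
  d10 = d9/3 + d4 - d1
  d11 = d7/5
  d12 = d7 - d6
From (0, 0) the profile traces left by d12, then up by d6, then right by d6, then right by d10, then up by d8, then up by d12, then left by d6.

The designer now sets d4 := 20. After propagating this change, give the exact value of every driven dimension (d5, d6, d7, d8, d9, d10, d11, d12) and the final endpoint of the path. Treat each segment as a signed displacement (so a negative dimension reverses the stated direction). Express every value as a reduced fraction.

Apply edit: d4 := 20
  d5 = d2*4 + d1 = 46
  d6 = d2*5 + d4/4 = 40
  d7 = d6*2 = 80
  d8 = d7/4 = 20
  d9 = d5/5 = 46/5
  d10 = d9/3 + d4 - d1 = 76/15
  d11 = d7/5 = 16
  d12 = d7 - d6 = 40
Walk from origin (0, 0):
  seg 1: left by d12 = 40 → (-40, 0)
  seg 2: up by d6 = 40 → (-40, 40)
  seg 3: right by d6 = 40 → (0, 40)
  seg 4: right by d10 = 76/15 → (76/15, 40)
  seg 5: up by d8 = 20 → (76/15, 60)
  seg 6: up by d12 = 40 → (76/15, 100)
  seg 7: left by d6 = 40 → (-524/15, 100)

d5 = 46
d6 = 40
d7 = 80
d8 = 20
d9 = 46/5
d10 = 76/15
d11 = 16
d12 = 40
endpoint = (-524/15, 100)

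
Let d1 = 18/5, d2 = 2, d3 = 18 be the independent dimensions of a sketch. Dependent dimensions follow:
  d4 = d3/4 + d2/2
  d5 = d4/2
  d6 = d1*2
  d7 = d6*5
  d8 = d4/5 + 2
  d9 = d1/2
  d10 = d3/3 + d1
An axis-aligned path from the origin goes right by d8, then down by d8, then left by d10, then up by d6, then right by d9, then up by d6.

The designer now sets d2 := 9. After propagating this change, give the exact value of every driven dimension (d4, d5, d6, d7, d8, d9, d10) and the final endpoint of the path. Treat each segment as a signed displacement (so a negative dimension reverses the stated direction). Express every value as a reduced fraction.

Apply edit: d2 := 9
  d4 = d3/4 + d2/2 = 9
  d5 = d4/2 = 9/2
  d6 = d1*2 = 36/5
  d7 = d6*5 = 36
  d8 = d4/5 + 2 = 19/5
  d9 = d1/2 = 9/5
  d10 = d3/3 + d1 = 48/5
Walk from origin (0, 0):
  seg 1: right by d8 = 19/5 → (19/5, 0)
  seg 2: down by d8 = 19/5 → (19/5, -19/5)
  seg 3: left by d10 = 48/5 → (-29/5, -19/5)
  seg 4: up by d6 = 36/5 → (-29/5, 17/5)
  seg 5: right by d9 = 9/5 → (-4, 17/5)
  seg 6: up by d6 = 36/5 → (-4, 53/5)

d4 = 9
d5 = 9/2
d6 = 36/5
d7 = 36
d8 = 19/5
d9 = 9/5
d10 = 48/5
endpoint = (-4, 53/5)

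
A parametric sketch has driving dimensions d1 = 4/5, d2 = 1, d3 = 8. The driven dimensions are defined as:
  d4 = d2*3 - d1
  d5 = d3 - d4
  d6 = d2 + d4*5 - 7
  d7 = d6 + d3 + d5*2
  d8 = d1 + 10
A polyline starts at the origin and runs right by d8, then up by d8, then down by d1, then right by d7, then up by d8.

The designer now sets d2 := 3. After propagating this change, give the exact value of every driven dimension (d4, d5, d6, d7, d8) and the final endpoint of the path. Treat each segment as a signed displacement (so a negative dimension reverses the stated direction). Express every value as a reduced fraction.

d4 = 41/5
d5 = -1/5
d6 = 37
d7 = 223/5
d8 = 54/5
endpoint = (277/5, 104/5)

Apply edit: d2 := 3
  d4 = d2*3 - d1 = 41/5
  d5 = d3 - d4 = -1/5
  d6 = d2 + d4*5 - 7 = 37
  d7 = d6 + d3 + d5*2 = 223/5
  d8 = d1 + 10 = 54/5
Walk from origin (0, 0):
  seg 1: right by d8 = 54/5 → (54/5, 0)
  seg 2: up by d8 = 54/5 → (54/5, 54/5)
  seg 3: down by d1 = 4/5 → (54/5, 10)
  seg 4: right by d7 = 223/5 → (277/5, 10)
  seg 5: up by d8 = 54/5 → (277/5, 104/5)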